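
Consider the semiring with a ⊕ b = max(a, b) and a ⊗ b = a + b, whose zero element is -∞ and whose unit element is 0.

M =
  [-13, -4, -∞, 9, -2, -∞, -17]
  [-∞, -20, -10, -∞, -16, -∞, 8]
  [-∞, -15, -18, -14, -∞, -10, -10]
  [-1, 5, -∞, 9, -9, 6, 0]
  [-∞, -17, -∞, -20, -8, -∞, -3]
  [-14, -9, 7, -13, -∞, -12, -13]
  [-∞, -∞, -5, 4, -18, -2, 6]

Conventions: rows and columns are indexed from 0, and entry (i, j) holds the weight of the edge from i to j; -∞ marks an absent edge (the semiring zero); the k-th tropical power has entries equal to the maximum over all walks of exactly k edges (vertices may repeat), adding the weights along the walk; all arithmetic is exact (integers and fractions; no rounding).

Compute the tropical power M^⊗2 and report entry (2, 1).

M^⊗2:
  [8, 14, -14, 18, 0, 15, 9]
  [-∞, -25, 3, 12, -10, 6, 14]
  [-15, -9, -3, -5, -23, -8, -4]
  [8, 14, 13, 18, 0, 15, 13]
  [-21, -15, -8, 1, -16, -5, 3]
  [-14, -8, -5, -4, -16, -3, -1]
  [3, 9, 5, 13, -5, 10, 12]
Key observation: the optimum is the walk 2->3->1, with weight (-14) + 5 = -9.
Optimal value attained by: walk 2->3->1.
Answer: (M^⊗2)[2][1] = -9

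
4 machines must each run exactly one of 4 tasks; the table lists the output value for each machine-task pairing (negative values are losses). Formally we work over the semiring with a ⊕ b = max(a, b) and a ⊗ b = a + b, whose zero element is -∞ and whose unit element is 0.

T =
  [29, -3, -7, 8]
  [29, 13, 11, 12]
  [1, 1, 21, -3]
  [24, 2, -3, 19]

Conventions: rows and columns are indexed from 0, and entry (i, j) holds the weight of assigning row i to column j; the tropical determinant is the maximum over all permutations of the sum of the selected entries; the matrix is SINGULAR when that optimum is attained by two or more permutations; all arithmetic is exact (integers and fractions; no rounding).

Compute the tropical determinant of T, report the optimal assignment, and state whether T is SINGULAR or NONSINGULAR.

σ = (0, 1, 2, 3): 29 + 13 + 21 + 19 = 82
σ = (0, 1, 3, 2): 29 + 13 + (-3) + (-3) = 36
σ = (0, 2, 1, 3): 29 + 11 + 1 + 19 = 60
σ = (0, 2, 3, 1): 29 + 11 + (-3) + 2 = 39
σ = (0, 3, 1, 2): 29 + 12 + 1 + (-3) = 39
σ = (0, 3, 2, 1): 29 + 12 + 21 + 2 = 64
σ = (1, 0, 2, 3): (-3) + 29 + 21 + 19 = 66
σ = (1, 0, 3, 2): (-3) + 29 + (-3) + (-3) = 20
σ = (1, 2, 0, 3): (-3) + 11 + 1 + 19 = 28
σ = (1, 2, 3, 0): (-3) + 11 + (-3) + 24 = 29
σ = (1, 3, 0, 2): (-3) + 12 + 1 + (-3) = 7
σ = (1, 3, 2, 0): (-3) + 12 + 21 + 24 = 54
σ = (2, 0, 1, 3): (-7) + 29 + 1 + 19 = 42
σ = (2, 0, 3, 1): (-7) + 29 + (-3) + 2 = 21
σ = (2, 1, 0, 3): (-7) + 13 + 1 + 19 = 26
σ = (2, 1, 3, 0): (-7) + 13 + (-3) + 24 = 27
σ = (2, 3, 0, 1): (-7) + 12 + 1 + 2 = 8
σ = (2, 3, 1, 0): (-7) + 12 + 1 + 24 = 30
σ = (3, 0, 1, 2): 8 + 29 + 1 + (-3) = 35
σ = (3, 0, 2, 1): 8 + 29 + 21 + 2 = 60
σ = (3, 1, 0, 2): 8 + 13 + 1 + (-3) = 19
σ = (3, 1, 2, 0): 8 + 13 + 21 + 24 = 66
σ = (3, 2, 0, 1): 8 + 11 + 1 + 2 = 22
σ = (3, 2, 1, 0): 8 + 11 + 1 + 24 = 44
Optimal value attained by: σ = (0, 1, 2, 3).
Answer: det⊕(T) = 82; verdict: NONSINGULAR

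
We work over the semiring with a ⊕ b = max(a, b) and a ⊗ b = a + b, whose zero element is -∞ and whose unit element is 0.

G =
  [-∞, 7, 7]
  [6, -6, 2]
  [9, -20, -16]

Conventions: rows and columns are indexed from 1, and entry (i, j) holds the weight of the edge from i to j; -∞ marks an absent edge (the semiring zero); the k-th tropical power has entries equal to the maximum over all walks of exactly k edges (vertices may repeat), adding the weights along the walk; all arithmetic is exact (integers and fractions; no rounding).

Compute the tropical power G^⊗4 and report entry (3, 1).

G^⊗2:
  [16, 1, 9]
  [11, 13, 13]
  [-7, 16, 16]
G^⊗3:
  [18, 23, 23]
  [22, 18, 18]
  [25, 10, 18]
G^⊗4:
  [32, 25, 25]
  [27, 29, 29]
  [27, 32, 32]
Key observation: the optimum is the walk 3->1->2->3->1, with weight 9 + 7 + 2 + 9 = 27.
Optimal value attained by: walk 3->1->2->3->1.
Answer: (G^⊗4)[3][1] = 27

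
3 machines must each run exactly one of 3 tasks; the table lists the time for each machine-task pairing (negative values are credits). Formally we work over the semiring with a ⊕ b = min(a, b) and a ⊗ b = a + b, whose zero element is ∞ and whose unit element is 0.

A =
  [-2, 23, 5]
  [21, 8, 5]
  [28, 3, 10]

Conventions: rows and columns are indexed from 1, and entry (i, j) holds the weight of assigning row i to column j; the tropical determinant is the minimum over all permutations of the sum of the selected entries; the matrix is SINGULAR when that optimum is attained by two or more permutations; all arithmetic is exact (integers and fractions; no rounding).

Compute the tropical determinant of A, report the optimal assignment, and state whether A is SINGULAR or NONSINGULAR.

σ = (1, 2, 3): (-2) + 8 + 10 = 16
σ = (1, 3, 2): (-2) + 5 + 3 = 6
σ = (2, 1, 3): 23 + 21 + 10 = 54
σ = (2, 3, 1): 23 + 5 + 28 = 56
σ = (3, 1, 2): 5 + 21 + 3 = 29
σ = (3, 2, 1): 5 + 8 + 28 = 41
Optimal value attained by: σ = (1, 3, 2).
Answer: det⊕(A) = 6; verdict: NONSINGULAR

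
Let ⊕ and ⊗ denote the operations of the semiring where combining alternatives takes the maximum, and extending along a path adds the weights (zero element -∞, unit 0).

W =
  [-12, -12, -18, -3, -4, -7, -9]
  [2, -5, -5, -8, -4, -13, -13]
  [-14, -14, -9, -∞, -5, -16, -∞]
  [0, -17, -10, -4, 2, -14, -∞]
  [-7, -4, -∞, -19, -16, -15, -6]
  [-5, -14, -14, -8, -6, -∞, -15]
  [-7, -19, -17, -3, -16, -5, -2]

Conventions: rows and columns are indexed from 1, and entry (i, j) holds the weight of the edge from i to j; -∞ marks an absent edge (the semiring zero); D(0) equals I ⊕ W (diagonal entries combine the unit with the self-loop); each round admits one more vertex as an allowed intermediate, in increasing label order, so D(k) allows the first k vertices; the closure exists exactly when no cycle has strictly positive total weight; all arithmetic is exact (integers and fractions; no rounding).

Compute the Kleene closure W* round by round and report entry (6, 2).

D(0):
  [0, -12, -18, -3, -4, -7, -9]
  [2, 0, -5, -8, -4, -13, -13]
  [-14, -14, 0, -∞, -5, -16, -∞]
  [0, -17, -10, 0, 2, -14, -∞]
  [-7, -4, -∞, -19, 0, -15, -6]
  [-5, -14, -14, -8, -6, 0, -15]
  [-7, -19, -17, -3, -16, -5, 0]
D(1):
  [0, -12, -18, -3, -4, -7, -9]
  [2, 0, -5, -1, -2, -5, -7]
  [-14, -14, 0, -17, -5, -16, -23]
  [0, -12, -10, 0, 2, -7, -9]
  [-7, -4, -25, -10, 0, -14, -6]
  [-5, -14, -14, -8, -6, 0, -14]
  [-7, -19, -17, -3, -11, -5, 0]
D(2):
  [0, -12, -17, -3, -4, -7, -9]
  [2, 0, -5, -1, -2, -5, -7]
  [-12, -14, 0, -15, -5, -16, -21]
  [0, -12, -10, 0, 2, -7, -9]
  [-2, -4, -9, -5, 0, -9, -6]
  [-5, -14, -14, -8, -6, 0, -14]
  [-7, -19, -17, -3, -11, -5, 0]
D(3):
  [0, -12, -17, -3, -4, -7, -9]
  [2, 0, -5, -1, -2, -5, -7]
  [-12, -14, 0, -15, -5, -16, -21]
  [0, -12, -10, 0, 2, -7, -9]
  [-2, -4, -9, -5, 0, -9, -6]
  [-5, -14, -14, -8, -6, 0, -14]
  [-7, -19, -17, -3, -11, -5, 0]
D(4):
  [0, -12, -13, -3, -1, -7, -9]
  [2, 0, -5, -1, 1, -5, -7]
  [-12, -14, 0, -15, -5, -16, -21]
  [0, -12, -10, 0, 2, -7, -9]
  [-2, -4, -9, -5, 0, -9, -6]
  [-5, -14, -14, -8, -6, 0, -14]
  [-3, -15, -13, -3, -1, -5, 0]
D(5):
  [0, -5, -10, -3, -1, -7, -7]
  [2, 0, -5, -1, 1, -5, -5]
  [-7, -9, 0, -10, -5, -14, -11]
  [0, -2, -7, 0, 2, -7, -4]
  [-2, -4, -9, -5, 0, -9, -6]
  [-5, -10, -14, -8, -6, 0, -12]
  [-3, -5, -10, -3, -1, -5, 0]
D(6):
  [0, -5, -10, -3, -1, -7, -7]
  [2, 0, -5, -1, 1, -5, -5]
  [-7, -9, 0, -10, -5, -14, -11]
  [0, -2, -7, 0, 2, -7, -4]
  [-2, -4, -9, -5, 0, -9, -6]
  [-5, -10, -14, -8, -6, 0, -12]
  [-3, -5, -10, -3, -1, -5, 0]
D(7):
  [0, -5, -10, -3, -1, -7, -7]
  [2, 0, -5, -1, 1, -5, -5]
  [-7, -9, 0, -10, -5, -14, -11]
  [0, -2, -7, 0, 2, -7, -4]
  [-2, -4, -9, -5, 0, -9, -6]
  [-5, -10, -14, -8, -6, 0, -12]
  [-3, -5, -10, -3, -1, -5, 0]
Answer: W*[6][2] = -10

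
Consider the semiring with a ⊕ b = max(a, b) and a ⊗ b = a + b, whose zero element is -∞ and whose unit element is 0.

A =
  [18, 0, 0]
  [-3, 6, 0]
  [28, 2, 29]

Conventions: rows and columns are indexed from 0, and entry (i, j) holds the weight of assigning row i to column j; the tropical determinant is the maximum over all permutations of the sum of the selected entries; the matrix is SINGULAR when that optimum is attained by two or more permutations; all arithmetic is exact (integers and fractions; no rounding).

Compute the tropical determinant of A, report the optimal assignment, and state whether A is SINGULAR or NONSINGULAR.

σ = (0, 1, 2): 18 + 6 + 29 = 53
σ = (0, 2, 1): 18 + 0 + 2 = 20
σ = (1, 0, 2): 0 + (-3) + 29 = 26
σ = (1, 2, 0): 0 + 0 + 28 = 28
σ = (2, 0, 1): 0 + (-3) + 2 = -1
σ = (2, 1, 0): 0 + 6 + 28 = 34
Optimal value attained by: σ = (0, 1, 2).
Answer: det⊕(A) = 53; verdict: NONSINGULAR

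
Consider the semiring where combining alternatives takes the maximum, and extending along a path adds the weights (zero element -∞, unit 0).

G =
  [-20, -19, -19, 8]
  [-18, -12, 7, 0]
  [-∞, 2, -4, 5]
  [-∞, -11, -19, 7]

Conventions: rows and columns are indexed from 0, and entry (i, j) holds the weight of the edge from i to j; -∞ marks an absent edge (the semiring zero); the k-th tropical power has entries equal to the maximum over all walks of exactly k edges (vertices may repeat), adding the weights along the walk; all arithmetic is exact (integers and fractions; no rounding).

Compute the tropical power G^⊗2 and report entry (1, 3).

G^⊗2:
  [-37, -3, -11, 15]
  [-30, 9, 3, 12]
  [-16, -2, 9, 12]
  [-29, -4, -4, 14]
Key observation: the optimum is the walk 1->2->3, with weight 7 + 5 = 12.
Optimal value attained by: walk 1->2->3.
Answer: (G^⊗2)[1][3] = 12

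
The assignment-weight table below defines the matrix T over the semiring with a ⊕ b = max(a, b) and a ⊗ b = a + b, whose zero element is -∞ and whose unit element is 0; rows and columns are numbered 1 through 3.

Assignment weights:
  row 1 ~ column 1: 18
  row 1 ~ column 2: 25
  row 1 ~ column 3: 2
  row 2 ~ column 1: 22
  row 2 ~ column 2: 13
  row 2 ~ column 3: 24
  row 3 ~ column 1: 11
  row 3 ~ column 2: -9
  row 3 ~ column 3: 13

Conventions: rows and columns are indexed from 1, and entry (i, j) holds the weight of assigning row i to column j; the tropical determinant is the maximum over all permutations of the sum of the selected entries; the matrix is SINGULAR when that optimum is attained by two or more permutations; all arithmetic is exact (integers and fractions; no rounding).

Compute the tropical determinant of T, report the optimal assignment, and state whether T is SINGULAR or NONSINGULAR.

σ = (1, 2, 3): 18 + 13 + 13 = 44
σ = (1, 3, 2): 18 + 24 + (-9) = 33
σ = (2, 1, 3): 25 + 22 + 13 = 60
σ = (2, 3, 1): 25 + 24 + 11 = 60
σ = (3, 1, 2): 2 + 22 + (-9) = 15
σ = (3, 2, 1): 2 + 13 + 11 = 26
Optimal value attained by: σ = (2, 1, 3).
Answer: det⊕(T) = 60; verdict: SINGULAR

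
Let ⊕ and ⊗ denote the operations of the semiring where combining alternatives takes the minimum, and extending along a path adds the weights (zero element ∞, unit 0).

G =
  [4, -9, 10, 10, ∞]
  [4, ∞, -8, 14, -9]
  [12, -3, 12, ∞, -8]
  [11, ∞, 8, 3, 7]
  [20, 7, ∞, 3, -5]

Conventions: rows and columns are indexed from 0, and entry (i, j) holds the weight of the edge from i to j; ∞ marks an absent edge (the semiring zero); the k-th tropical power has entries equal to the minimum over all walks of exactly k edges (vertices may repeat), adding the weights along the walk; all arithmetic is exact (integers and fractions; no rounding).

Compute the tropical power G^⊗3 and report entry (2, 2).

G^⊗2:
  [-5, -5, -17, 5, -18]
  [4, -11, 4, -6, -16]
  [1, -1, -11, -5, -13]
  [14, 2, 11, 6, 0]
  [11, 2, -1, -2, -10]
G^⊗3:
  [-5, -20, -13, -15, -25]
  [-7, -9, -19, -13, -21]
  [1, -14, -9, -10, -19]
  [6, 5, -6, 3, -7]
  [6, -4, -6, -7, -15]
Key observation: the optimum is the walk 2->4->1->2, with weight (-8) + 7 + (-8) = -9.
Optimal value attained by: walk 2->4->1->2.
Answer: (G^⊗3)[2][2] = -9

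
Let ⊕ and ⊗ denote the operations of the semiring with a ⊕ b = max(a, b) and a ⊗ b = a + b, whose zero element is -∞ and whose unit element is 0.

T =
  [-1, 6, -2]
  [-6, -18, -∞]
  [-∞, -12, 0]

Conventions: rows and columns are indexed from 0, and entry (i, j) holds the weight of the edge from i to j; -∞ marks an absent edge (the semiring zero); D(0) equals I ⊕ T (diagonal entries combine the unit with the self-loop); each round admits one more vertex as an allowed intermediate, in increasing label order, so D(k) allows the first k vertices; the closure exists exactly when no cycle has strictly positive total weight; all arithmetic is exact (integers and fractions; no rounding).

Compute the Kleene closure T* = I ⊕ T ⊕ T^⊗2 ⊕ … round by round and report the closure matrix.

D(0):
  [0, 6, -2]
  [-6, 0, -∞]
  [-∞, -12, 0]
D(1):
  [0, 6, -2]
  [-6, 0, -8]
  [-∞, -12, 0]
D(2):
  [0, 6, -2]
  [-6, 0, -8]
  [-18, -12, 0]
D(3):
  [0, 6, -2]
  [-6, 0, -8]
  [-18, -12, 0]
Answer: T* = [[0, 6, -2], [-6, 0, -8], [-18, -12, 0]]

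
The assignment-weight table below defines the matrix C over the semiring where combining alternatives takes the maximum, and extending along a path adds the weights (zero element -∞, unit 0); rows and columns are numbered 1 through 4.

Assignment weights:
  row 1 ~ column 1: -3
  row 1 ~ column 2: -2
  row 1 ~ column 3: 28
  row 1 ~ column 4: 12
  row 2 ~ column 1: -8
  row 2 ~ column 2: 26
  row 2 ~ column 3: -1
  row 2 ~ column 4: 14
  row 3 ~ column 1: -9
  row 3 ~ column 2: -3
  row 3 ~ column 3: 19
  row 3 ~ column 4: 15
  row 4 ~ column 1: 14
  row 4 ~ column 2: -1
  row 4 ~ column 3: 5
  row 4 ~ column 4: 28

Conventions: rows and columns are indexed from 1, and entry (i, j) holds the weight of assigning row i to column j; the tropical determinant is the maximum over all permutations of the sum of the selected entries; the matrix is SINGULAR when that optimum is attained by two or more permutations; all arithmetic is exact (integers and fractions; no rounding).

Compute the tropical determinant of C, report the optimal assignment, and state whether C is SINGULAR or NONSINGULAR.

σ = (1, 2, 3, 4): (-3) + 26 + 19 + 28 = 70
σ = (1, 2, 4, 3): (-3) + 26 + 15 + 5 = 43
σ = (1, 3, 2, 4): (-3) + (-1) + (-3) + 28 = 21
σ = (1, 3, 4, 2): (-3) + (-1) + 15 + (-1) = 10
σ = (1, 4, 2, 3): (-3) + 14 + (-3) + 5 = 13
σ = (1, 4, 3, 2): (-3) + 14 + 19 + (-1) = 29
σ = (2, 1, 3, 4): (-2) + (-8) + 19 + 28 = 37
σ = (2, 1, 4, 3): (-2) + (-8) + 15 + 5 = 10
σ = (2, 3, 1, 4): (-2) + (-1) + (-9) + 28 = 16
σ = (2, 3, 4, 1): (-2) + (-1) + 15 + 14 = 26
σ = (2, 4, 1, 3): (-2) + 14 + (-9) + 5 = 8
σ = (2, 4, 3, 1): (-2) + 14 + 19 + 14 = 45
σ = (3, 1, 2, 4): 28 + (-8) + (-3) + 28 = 45
σ = (3, 1, 4, 2): 28 + (-8) + 15 + (-1) = 34
σ = (3, 2, 1, 4): 28 + 26 + (-9) + 28 = 73
σ = (3, 2, 4, 1): 28 + 26 + 15 + 14 = 83
σ = (3, 4, 1, 2): 28 + 14 + (-9) + (-1) = 32
σ = (3, 4, 2, 1): 28 + 14 + (-3) + 14 = 53
σ = (4, 1, 2, 3): 12 + (-8) + (-3) + 5 = 6
σ = (4, 1, 3, 2): 12 + (-8) + 19 + (-1) = 22
σ = (4, 2, 1, 3): 12 + 26 + (-9) + 5 = 34
σ = (4, 2, 3, 1): 12 + 26 + 19 + 14 = 71
σ = (4, 3, 1, 2): 12 + (-1) + (-9) + (-1) = 1
σ = (4, 3, 2, 1): 12 + (-1) + (-3) + 14 = 22
Optimal value attained by: σ = (3, 2, 4, 1).
Answer: det⊕(C) = 83; verdict: NONSINGULAR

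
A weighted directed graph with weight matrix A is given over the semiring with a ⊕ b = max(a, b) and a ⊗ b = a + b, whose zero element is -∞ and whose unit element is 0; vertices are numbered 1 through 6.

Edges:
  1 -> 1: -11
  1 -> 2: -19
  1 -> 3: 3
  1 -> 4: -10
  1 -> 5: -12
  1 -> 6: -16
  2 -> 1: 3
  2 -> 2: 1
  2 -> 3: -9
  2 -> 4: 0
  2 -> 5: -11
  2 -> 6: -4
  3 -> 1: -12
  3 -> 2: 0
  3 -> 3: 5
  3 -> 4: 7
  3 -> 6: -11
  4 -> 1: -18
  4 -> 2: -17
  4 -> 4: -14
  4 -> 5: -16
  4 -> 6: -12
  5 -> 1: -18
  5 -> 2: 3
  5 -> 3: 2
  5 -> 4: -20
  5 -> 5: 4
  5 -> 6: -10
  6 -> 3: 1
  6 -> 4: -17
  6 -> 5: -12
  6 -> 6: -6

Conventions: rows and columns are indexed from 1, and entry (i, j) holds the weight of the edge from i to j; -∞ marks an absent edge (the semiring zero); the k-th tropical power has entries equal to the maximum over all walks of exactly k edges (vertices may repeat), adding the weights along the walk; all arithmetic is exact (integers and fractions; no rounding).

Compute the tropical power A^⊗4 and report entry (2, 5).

A^⊗2:
  [-9, 3, 8, 10, -8, -8]
  [4, 2, 6, 1, -7, -3]
  [3, 5, 10, 12, -9, -4]
  [-14, -13, -11, -17, -12, -18]
  [6, 7, 7, 9, 8, -1]
  [-11, 1, 6, 8, -8, -10]
A^⊗3:
  [6, 8, 13, 15, -4, -1]
  [5, 6, 11, 13, -3, -2]
  [8, 10, 15, 17, -4, 1]
  [-10, -9, -6, -4, -8, -17]
  [10, 11, 12, 14, 12, 3]
  [4, 6, 11, 13, -4, -3]
A^⊗4:
  [11, 13, 18, 20, 0, 4]
  [9, 11, 16, 18, 1, 2]
  [13, 15, 20, 22, 1, 6]
  [-6, -5, -1, 1, -4, -13]
  [14, 15, 17, 19, 16, 7]
  [9, 11, 16, 18, 0, 2]
Key observation: the optimum is the walk 2->5->5->5->5, with weight (-11) + 4 + 4 + 4 = 1.
Optimal value attained by: walk 2->5->5->5->5.
Answer: (A^⊗4)[2][5] = 1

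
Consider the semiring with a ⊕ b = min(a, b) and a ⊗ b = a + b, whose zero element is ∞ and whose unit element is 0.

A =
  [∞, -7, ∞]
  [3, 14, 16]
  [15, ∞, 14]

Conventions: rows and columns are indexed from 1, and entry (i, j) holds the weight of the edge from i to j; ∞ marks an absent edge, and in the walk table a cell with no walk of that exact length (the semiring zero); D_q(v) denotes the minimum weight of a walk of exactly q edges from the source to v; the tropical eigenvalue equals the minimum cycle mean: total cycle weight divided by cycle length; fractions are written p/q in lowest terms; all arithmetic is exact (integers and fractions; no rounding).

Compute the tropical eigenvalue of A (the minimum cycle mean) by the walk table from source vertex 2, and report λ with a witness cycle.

q=0: [∞, 0, ∞]
q=1: [3, 14, 16]
q=2: [17, -4, 30]
q=3: [-1, 10, 12]
Optimal cycle mean attained by: cycle 1->2->1, total (-7) + 3, length 2.
Answer: λ = -2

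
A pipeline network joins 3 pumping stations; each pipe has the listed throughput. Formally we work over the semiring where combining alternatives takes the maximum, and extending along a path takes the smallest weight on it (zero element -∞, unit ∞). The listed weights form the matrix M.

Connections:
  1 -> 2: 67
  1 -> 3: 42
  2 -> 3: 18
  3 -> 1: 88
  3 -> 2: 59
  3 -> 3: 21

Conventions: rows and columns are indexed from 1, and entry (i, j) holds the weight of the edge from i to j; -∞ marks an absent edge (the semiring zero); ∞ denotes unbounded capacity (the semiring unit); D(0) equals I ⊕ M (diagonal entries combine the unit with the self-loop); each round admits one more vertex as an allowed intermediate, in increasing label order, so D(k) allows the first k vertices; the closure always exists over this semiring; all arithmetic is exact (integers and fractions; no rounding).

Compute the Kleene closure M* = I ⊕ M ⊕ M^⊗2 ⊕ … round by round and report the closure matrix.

D(0):
  [∞, 67, 42]
  [-∞, ∞, 18]
  [88, 59, ∞]
D(1):
  [∞, 67, 42]
  [-∞, ∞, 18]
  [88, 67, ∞]
D(2):
  [∞, 67, 42]
  [-∞, ∞, 18]
  [88, 67, ∞]
D(3):
  [∞, 67, 42]
  [18, ∞, 18]
  [88, 67, ∞]
Answer: M* = [[∞, 67, 42], [18, ∞, 18], [88, 67, ∞]]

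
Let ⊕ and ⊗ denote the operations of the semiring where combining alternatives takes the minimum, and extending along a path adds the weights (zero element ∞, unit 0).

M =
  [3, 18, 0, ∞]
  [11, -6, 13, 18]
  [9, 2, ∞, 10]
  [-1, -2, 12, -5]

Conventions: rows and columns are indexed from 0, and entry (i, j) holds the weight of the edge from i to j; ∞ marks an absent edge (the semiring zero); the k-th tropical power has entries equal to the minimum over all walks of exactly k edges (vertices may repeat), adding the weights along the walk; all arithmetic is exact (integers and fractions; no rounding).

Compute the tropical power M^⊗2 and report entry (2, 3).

M^⊗2:
  [6, 2, 3, 10]
  [5, -12, 7, 12]
  [9, -4, 9, 5]
  [-6, -8, -1, -10]
Key observation: the optimum is the walk 2->3->3, with weight 10 + (-5) = 5.
Optimal value attained by: walk 2->3->3.
Answer: (M^⊗2)[2][3] = 5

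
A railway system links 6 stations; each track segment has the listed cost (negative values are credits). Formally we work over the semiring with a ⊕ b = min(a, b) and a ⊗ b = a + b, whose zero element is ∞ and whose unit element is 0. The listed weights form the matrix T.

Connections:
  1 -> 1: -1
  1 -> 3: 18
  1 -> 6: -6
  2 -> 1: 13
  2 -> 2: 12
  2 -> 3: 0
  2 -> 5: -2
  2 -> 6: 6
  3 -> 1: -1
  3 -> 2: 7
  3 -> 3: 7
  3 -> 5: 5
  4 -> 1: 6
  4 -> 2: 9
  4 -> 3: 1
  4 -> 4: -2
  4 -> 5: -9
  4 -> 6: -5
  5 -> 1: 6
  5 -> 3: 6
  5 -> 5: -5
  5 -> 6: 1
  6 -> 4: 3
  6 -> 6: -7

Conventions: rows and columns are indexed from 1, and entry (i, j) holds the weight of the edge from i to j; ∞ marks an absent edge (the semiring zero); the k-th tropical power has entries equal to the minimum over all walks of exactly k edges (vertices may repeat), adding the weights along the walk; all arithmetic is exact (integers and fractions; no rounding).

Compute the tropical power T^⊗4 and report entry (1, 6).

T^⊗2:
  [-2, 25, 17, -3, 23, -13]
  [-1, 7, 4, 9, -7, -1]
  [-2, 14, 7, ∞, 0, -7]
  [-3, 7, -3, -4, -14, -12]
  [1, 13, 1, 4, -10, -6]
  [9, 12, 4, -4, -6, -14]
T^⊗3:
  [-3, 6, -2, -10, -12, -20]
  [-2, 11, -1, 2, -12, -8]
  [-3, 14, 6, -4, -5, -14]
  [-8, 4, -8, -9, -19, -19]
  [-4, 8, -4, -3, -15, -13]
  [0, 5, -3, -11, -13, -21]
T^⊗4:
  [-6, -1, -9, -17, -19, -27]
  [-6, 6, -6, -5, -17, -15]
  [-4, 5, -3, -11, -13, -21]
  [-13, -1, -13, -16, -24, -26]
  [-9, 3, -9, -10, -20, -20]
  [-7, -2, -10, -18, -20, -28]
Key observation: the optimum is the walk 1->6->6->6->6, with weight (-6) + (-7) + (-7) + (-7) = -27.
Optimal value attained by: walk 1->6->6->6->6.
Answer: (T^⊗4)[1][6] = -27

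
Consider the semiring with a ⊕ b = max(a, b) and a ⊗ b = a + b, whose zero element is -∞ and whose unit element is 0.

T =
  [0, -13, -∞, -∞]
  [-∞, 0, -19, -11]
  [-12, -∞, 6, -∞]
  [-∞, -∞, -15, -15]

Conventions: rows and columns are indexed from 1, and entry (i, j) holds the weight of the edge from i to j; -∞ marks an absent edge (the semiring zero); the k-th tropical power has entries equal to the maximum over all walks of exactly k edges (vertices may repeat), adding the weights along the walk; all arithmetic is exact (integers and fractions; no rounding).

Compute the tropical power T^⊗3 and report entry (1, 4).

T^⊗2:
  [0, -13, -32, -24]
  [-31, 0, -13, -11]
  [-6, -25, 12, -∞]
  [-27, -∞, -9, -30]
T^⊗3:
  [0, -13, -26, -24]
  [-25, 0, -7, -11]
  [0, -19, 18, -36]
  [-21, -40, -3, -45]
Key observation: the optimum is the walk 1->1->2->4, with weight 0 + (-13) + (-11) = -24.
Optimal value attained by: walk 1->1->2->4.
Answer: (T^⊗3)[1][4] = -24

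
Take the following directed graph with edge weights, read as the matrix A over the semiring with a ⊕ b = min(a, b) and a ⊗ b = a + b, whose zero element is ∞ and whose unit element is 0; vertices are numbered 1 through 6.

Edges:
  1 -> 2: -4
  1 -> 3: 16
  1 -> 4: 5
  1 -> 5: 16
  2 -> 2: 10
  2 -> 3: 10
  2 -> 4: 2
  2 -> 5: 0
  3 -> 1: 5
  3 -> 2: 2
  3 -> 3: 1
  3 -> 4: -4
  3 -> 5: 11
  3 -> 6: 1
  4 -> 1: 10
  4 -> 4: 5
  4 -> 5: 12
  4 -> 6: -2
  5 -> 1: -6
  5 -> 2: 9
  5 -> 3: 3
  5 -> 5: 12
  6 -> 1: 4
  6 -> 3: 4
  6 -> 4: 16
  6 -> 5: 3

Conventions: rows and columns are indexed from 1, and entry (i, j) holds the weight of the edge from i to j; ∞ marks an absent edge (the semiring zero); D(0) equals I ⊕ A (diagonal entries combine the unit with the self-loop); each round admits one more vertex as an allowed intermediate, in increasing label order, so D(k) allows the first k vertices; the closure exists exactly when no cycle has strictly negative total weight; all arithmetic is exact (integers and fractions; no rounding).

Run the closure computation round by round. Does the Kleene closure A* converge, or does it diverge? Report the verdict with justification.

D(0):
  [0, -4, 16, 5, 16, ∞]
  [∞, 0, 10, 2, 0, ∞]
  [5, 2, 0, -4, 11, 1]
  [10, ∞, ∞, 0, 12, -2]
  [-6, 9, 3, ∞, 0, ∞]
  [4, ∞, 4, 16, 3, 0]
D(1):
  [0, -4, 16, 5, 16, ∞]
  [∞, 0, 10, 2, 0, ∞]
  [5, 1, 0, -4, 11, 1]
  [10, 6, 26, 0, 12, -2]
  [-6, -10, 3, -1, 0, ∞]
  [4, 0, 4, 9, 3, 0]
Detection: at round 2, diagonal entry (5, 5) turns strictly negative.
Key observation: the cycle 5->1->2->5 has total weight (-6) + (-4) + 0, which is strictly negative.
Answer: DIVERGES — negative cycle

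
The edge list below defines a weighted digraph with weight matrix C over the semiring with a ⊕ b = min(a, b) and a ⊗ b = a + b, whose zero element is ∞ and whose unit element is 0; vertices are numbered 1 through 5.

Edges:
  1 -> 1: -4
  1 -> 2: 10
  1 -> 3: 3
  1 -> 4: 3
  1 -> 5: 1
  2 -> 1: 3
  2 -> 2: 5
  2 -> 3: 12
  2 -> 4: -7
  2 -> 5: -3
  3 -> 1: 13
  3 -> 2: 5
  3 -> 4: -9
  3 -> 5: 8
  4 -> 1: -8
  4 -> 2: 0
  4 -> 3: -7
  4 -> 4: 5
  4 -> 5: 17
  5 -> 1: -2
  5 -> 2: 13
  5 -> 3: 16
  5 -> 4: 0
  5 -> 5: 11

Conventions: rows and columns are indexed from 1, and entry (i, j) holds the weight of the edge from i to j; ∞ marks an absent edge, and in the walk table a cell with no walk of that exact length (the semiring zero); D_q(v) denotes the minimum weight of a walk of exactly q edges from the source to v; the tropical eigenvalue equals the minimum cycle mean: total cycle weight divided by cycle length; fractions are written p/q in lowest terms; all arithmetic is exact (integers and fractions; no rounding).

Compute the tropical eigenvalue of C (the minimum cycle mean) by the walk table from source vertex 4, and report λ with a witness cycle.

q=0: [∞, ∞, ∞, 0, ∞]
q=1: [-8, 0, -7, 5, 17]
q=2: [-12, -2, -5, -16, -7]
q=3: [-24, -16, -23, -14, -11]
q=4: [-28, -18, -21, -32, -23]
q=5: [-40, -32, -39, -30, -27]
Optimal cycle mean attained by: cycle 3->4->3, total (-9) + (-7), length 2.
Answer: λ = -8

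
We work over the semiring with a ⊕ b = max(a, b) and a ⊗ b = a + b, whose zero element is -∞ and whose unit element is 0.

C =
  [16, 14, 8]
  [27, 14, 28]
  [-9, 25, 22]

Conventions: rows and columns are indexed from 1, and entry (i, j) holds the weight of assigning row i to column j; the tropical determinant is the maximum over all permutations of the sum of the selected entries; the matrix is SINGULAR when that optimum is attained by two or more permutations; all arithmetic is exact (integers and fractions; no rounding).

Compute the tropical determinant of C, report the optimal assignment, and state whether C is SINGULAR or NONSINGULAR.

σ = (1, 2, 3): 16 + 14 + 22 = 52
σ = (1, 3, 2): 16 + 28 + 25 = 69
σ = (2, 1, 3): 14 + 27 + 22 = 63
σ = (2, 3, 1): 14 + 28 + (-9) = 33
σ = (3, 1, 2): 8 + 27 + 25 = 60
σ = (3, 2, 1): 8 + 14 + (-9) = 13
Optimal value attained by: σ = (1, 3, 2).
Answer: det⊕(C) = 69; verdict: NONSINGULAR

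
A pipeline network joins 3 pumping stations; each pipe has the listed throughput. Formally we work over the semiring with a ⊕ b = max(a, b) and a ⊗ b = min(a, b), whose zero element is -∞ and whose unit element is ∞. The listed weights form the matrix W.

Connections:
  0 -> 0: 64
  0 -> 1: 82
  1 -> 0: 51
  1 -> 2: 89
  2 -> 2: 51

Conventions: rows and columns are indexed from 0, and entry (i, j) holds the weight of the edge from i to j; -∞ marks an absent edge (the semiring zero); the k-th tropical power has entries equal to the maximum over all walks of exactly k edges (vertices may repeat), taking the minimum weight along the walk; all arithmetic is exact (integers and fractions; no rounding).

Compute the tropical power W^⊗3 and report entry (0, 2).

W^⊗2:
  [64, 64, 82]
  [51, 51, 51]
  [-∞, -∞, 51]
W^⊗3:
  [64, 64, 64]
  [51, 51, 51]
  [-∞, -∞, 51]
Key observation: the optimum is the walk 0->0->1->2, with weight 64 min 82 min 89 = 64.
Optimal value attained by: walk 0->0->1->2.
Answer: (W^⊗3)[0][2] = 64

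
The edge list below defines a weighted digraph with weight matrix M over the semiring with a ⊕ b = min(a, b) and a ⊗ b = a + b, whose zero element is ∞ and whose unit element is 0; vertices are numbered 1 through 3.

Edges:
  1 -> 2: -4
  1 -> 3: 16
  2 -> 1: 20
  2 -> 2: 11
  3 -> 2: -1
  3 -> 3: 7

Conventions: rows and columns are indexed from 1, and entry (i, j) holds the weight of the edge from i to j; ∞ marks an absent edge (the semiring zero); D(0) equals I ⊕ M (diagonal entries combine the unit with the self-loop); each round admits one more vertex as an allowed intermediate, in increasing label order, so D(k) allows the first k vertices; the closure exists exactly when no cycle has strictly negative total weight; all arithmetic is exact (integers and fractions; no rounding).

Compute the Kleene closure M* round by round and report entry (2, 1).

D(0):
  [0, -4, 16]
  [20, 0, ∞]
  [∞, -1, 0]
D(1):
  [0, -4, 16]
  [20, 0, 36]
  [∞, -1, 0]
D(2):
  [0, -4, 16]
  [20, 0, 36]
  [19, -1, 0]
D(3):
  [0, -4, 16]
  [20, 0, 36]
  [19, -1, 0]
Answer: M*[2][1] = 20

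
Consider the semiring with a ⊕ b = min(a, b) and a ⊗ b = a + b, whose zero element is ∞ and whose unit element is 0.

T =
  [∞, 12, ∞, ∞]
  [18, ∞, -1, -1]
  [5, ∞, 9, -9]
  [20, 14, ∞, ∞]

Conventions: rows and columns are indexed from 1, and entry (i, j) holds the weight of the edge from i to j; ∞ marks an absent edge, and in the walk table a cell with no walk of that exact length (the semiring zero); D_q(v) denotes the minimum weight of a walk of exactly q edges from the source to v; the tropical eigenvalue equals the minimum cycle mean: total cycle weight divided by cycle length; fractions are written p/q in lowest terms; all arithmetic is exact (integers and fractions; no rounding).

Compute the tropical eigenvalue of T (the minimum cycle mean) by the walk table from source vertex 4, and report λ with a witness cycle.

q=0: [∞, ∞, ∞, 0]
q=1: [20, 14, ∞, ∞]
q=2: [32, 32, 13, 13]
q=3: [18, 27, 22, 4]
q=4: [24, 18, 26, 13]
Optimal cycle mean attained by: cycle 2->3->4->2, total (-1) + (-9) + 14, length 3.
Answer: λ = 4/3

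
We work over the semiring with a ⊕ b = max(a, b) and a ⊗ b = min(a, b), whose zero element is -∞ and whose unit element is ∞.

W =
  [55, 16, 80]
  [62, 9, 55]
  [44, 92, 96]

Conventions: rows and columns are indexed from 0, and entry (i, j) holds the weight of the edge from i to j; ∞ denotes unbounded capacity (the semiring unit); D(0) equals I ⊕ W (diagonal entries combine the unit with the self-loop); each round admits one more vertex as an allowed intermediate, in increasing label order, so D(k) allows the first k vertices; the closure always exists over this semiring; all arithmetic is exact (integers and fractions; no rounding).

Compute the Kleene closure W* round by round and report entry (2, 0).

D(0):
  [∞, 16, 80]
  [62, ∞, 55]
  [44, 92, ∞]
D(1):
  [∞, 16, 80]
  [62, ∞, 62]
  [44, 92, ∞]
D(2):
  [∞, 16, 80]
  [62, ∞, 62]
  [62, 92, ∞]
D(3):
  [∞, 80, 80]
  [62, ∞, 62]
  [62, 92, ∞]
Answer: W*[2][0] = 62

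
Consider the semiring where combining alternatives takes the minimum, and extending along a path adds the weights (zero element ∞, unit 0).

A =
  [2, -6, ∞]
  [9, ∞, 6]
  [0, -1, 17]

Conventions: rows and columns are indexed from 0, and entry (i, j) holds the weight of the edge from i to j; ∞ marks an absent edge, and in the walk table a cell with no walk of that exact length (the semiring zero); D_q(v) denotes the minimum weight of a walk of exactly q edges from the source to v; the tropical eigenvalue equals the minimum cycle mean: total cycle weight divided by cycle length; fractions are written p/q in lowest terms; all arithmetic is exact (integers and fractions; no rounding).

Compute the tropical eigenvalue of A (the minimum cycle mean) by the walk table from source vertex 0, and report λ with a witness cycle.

q=0: [0, ∞, ∞]
q=1: [2, -6, ∞]
q=2: [3, -4, 0]
q=3: [0, -3, 2]
Optimal cycle mean attained by: cycle 0->1->2->0, total (-6) + 6 + 0, length 3.
Answer: λ = 0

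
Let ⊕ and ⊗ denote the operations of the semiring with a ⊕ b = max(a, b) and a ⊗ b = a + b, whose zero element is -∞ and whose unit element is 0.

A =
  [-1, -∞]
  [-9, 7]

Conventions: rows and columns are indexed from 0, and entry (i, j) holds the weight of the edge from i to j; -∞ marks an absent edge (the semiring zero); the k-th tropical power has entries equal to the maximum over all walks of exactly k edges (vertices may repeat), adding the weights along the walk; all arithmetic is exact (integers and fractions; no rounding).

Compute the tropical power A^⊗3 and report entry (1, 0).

A^⊗2:
  [-2, -∞]
  [-2, 14]
A^⊗3:
  [-3, -∞]
  [5, 21]
Key observation: the optimum is the walk 1->1->1->0, with weight 7 + 7 + (-9) = 5.
Optimal value attained by: walk 1->1->1->0.
Answer: (A^⊗3)[1][0] = 5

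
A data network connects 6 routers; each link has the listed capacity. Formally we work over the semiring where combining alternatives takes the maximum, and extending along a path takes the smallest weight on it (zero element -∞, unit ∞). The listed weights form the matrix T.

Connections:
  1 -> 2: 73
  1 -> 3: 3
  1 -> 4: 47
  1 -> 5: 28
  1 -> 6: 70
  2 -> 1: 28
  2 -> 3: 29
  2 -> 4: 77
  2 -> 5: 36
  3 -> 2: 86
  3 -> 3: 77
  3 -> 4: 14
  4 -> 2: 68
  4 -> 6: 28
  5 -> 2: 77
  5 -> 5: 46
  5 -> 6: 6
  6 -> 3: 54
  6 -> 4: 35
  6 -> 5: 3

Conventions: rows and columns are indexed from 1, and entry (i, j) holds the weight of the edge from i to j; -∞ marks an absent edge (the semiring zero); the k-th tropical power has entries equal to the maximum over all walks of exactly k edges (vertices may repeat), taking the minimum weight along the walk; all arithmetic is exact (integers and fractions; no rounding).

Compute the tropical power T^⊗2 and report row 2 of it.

T^⊗2:
  [28, 47, 54, 73, 36, 28]
  [-∞, 68, 29, 28, 36, 28]
  [28, 77, 77, 77, 36, 14]
  [28, -∞, 29, 68, 36, -∞]
  [28, 46, 29, 77, 46, 6]
  [-∞, 54, 54, 14, 3, 28]
Answer: row 2 of T^⊗2 = [-∞, 68, 29, 28, 36, 28]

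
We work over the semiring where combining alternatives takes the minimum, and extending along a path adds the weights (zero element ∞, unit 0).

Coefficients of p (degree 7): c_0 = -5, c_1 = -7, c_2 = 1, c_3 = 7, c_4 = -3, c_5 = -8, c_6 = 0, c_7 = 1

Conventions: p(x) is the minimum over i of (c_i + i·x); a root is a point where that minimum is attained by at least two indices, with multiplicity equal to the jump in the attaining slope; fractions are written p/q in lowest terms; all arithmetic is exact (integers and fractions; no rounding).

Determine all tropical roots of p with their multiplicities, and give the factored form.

hull edge (i=0, c=-5) to (i=1, c=-7): slope -2, span 1
hull edge (i=1, c=-7) to (i=5, c=-8): slope -1/4, span 4
hull edge (i=5, c=-8) to (i=7, c=1): slope 9/2, span 2
Factored form: p(x) = 1 ⊗ (x ⊕ (-9/2)) ⊗ (x ⊕ (-9/2)) ⊗ (x ⊕ 1/4) ⊗ (x ⊕ 1/4) ⊗ (x ⊕ 1/4) ⊗ (x ⊕ 1/4) ⊗ (x ⊕ 2)
Answer: roots = -9/2 (mult 2), 1/4 (mult 4), 2 (mult 1)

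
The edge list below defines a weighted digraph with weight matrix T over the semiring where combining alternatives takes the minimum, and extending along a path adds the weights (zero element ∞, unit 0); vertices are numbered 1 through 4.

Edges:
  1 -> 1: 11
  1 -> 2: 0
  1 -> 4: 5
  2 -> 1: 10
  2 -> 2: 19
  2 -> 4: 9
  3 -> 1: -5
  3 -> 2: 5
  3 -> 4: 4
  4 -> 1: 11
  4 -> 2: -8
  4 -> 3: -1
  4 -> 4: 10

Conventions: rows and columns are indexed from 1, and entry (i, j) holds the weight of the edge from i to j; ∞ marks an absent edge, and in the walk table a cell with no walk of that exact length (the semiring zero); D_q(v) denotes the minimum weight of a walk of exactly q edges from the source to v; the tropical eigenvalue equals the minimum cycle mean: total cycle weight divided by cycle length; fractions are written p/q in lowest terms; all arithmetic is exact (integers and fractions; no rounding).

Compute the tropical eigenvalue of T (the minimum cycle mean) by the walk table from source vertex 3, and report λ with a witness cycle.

q=0: [∞, ∞, 0, ∞]
q=1: [-5, 5, ∞, 4]
q=2: [6, -5, 3, 0]
q=3: [-2, -8, -1, 4]
q=4: [-6, -4, 3, 1]
Optimal cycle mean attained by: cycle 1->4->3->1, total 5 + (-1) + (-5), length 3.
Answer: λ = -1/3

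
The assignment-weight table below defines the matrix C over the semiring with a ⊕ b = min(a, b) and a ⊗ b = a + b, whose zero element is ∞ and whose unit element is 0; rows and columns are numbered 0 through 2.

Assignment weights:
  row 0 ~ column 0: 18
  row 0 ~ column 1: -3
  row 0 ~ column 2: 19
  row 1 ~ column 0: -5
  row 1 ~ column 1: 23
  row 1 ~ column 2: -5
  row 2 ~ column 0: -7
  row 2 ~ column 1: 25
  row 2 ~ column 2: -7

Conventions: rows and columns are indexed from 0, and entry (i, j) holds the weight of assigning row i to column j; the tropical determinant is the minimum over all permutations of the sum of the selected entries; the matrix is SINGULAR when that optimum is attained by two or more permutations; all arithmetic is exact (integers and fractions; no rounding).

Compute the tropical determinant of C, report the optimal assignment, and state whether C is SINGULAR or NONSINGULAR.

σ = (0, 1, 2): 18 + 23 + (-7) = 34
σ = (0, 2, 1): 18 + (-5) + 25 = 38
σ = (1, 0, 2): (-3) + (-5) + (-7) = -15
σ = (1, 2, 0): (-3) + (-5) + (-7) = -15
σ = (2, 0, 1): 19 + (-5) + 25 = 39
σ = (2, 1, 0): 19 + 23 + (-7) = 35
Optimal value attained by: σ = (1, 0, 2).
Answer: det⊕(C) = -15; verdict: SINGULAR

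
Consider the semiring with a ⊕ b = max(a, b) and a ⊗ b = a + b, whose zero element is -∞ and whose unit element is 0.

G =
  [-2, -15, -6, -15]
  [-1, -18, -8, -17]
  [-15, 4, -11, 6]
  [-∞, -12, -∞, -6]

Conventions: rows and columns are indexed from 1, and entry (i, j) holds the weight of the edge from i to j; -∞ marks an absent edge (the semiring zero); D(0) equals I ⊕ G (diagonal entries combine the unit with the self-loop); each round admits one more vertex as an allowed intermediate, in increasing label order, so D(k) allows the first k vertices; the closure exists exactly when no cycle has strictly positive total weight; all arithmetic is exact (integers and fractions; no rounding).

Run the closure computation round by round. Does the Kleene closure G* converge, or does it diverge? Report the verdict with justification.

D(0):
  [0, -15, -6, -15]
  [-1, 0, -8, -17]
  [-15, 4, 0, 6]
  [-∞, -12, -∞, 0]
D(1):
  [0, -15, -6, -15]
  [-1, 0, -7, -16]
  [-15, 4, 0, 6]
  [-∞, -12, -∞, 0]
D(2):
  [0, -15, -6, -15]
  [-1, 0, -7, -16]
  [3, 4, 0, 6]
  [-13, -12, -19, 0]
D(3):
  [0, -2, -6, 0]
  [-1, 0, -7, -1]
  [3, 4, 0, 6]
  [-13, -12, -19, 0]
D(4):
  [0, -2, -6, 0]
  [-1, 0, -7, -1]
  [3, 4, 0, 6]
  [-13, -12, -19, 0]
Key observation: every diagonal entry stays at the unit through all rounds, so no improving cycle exists.
Answer: CONVERGES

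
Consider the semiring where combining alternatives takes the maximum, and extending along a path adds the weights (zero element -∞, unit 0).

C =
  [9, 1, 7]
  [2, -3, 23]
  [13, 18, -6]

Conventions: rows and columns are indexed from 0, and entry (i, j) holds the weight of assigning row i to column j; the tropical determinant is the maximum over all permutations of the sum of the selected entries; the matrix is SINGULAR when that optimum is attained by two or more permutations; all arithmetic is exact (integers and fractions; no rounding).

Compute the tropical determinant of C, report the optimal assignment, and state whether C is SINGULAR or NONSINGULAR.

σ = (0, 1, 2): 9 + (-3) + (-6) = 0
σ = (0, 2, 1): 9 + 23 + 18 = 50
σ = (1, 0, 2): 1 + 2 + (-6) = -3
σ = (1, 2, 0): 1 + 23 + 13 = 37
σ = (2, 0, 1): 7 + 2 + 18 = 27
σ = (2, 1, 0): 7 + (-3) + 13 = 17
Optimal value attained by: σ = (0, 2, 1).
Answer: det⊕(C) = 50; verdict: NONSINGULAR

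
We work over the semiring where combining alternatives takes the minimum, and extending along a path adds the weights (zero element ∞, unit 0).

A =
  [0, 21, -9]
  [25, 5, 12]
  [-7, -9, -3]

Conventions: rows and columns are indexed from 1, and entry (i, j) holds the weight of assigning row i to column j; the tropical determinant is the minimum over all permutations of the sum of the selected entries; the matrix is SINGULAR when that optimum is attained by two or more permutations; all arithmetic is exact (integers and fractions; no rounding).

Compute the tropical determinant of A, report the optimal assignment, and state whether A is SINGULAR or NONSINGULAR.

σ = (1, 2, 3): 0 + 5 + (-3) = 2
σ = (1, 3, 2): 0 + 12 + (-9) = 3
σ = (2, 1, 3): 21 + 25 + (-3) = 43
σ = (2, 3, 1): 21 + 12 + (-7) = 26
σ = (3, 1, 2): (-9) + 25 + (-9) = 7
σ = (3, 2, 1): (-9) + 5 + (-7) = -11
Optimal value attained by: σ = (3, 2, 1).
Answer: det⊕(A) = -11; verdict: NONSINGULAR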